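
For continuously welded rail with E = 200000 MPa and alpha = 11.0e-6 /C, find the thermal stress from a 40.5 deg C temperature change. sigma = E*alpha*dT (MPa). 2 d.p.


sigma = E * alpha * dT
sigma = 200000 * 11.0e-6 * 40.5
sigma = 2.2 * 40.5
sigma = 89.10 MPa

89.10


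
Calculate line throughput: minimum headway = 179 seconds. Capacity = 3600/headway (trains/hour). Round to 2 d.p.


Capacity = 3600 / headway
Capacity = 3600 / 179
Capacity = 20.11 trains/hour

20.11


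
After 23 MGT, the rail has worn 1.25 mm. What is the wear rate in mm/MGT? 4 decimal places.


Wear rate = total wear / cumulative tonnage
Rate = 1.25 / 23
Rate = 0.0543 mm/MGT

0.0543


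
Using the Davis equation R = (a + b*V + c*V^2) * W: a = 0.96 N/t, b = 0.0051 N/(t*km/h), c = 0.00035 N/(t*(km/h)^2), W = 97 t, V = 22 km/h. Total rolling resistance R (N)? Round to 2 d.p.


b*V = 0.0051 * 22 = 0.1122
c*V^2 = 0.00035 * 484 = 0.1694
R_per_t = 0.96 + 0.1122 + 0.1694 = 1.2416 N/t
R_total = 1.2416 * 97 = 120.44 N

120.44


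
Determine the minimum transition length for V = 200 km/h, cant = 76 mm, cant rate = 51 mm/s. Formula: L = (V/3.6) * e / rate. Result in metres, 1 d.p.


Convert speed: V = 200 / 3.6 = 55.5556 m/s
L = 55.5556 * 76 / 51
L = 4222.2222 / 51
L = 82.8 m

82.8


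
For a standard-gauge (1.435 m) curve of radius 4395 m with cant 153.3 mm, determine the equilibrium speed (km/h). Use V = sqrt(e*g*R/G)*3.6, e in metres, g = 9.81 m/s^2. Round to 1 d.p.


Convert cant: e = 153.3 mm = 0.1533 m
V_ms = sqrt(0.1533 * 9.81 * 4395 / 1.435)
V_ms = sqrt(4605.938561) = 67.8671 m/s
V = 67.8671 * 3.6 = 244.3 km/h

244.3


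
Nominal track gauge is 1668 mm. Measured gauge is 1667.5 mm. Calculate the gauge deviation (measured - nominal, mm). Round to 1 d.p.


Deviation = measured - nominal
Deviation = 1667.5 - 1668
Deviation = -0.5 mm

-0.5


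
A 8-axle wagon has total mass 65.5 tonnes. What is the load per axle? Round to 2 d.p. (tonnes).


Load per axle = total weight / number of axles
Load = 65.5 / 8
Load = 8.19 tonnes

8.19


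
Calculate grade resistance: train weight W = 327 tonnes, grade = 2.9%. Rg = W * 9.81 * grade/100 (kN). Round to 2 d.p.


Rg = W * 9.81 * grade / 100
Rg = 327 * 9.81 * 2.9 / 100
Rg = 3207.87 * 0.029
Rg = 93.03 kN

93.03


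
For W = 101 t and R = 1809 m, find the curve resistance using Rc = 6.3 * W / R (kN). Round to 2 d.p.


Rc = 6.3 * W / R
Rc = 6.3 * 101 / 1809
Rc = 636.3 / 1809
Rc = 0.35 kN

0.35


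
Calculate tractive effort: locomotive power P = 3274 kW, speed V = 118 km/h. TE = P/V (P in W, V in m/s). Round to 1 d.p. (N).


Convert: P = 3274 kW = 3274000 W
V = 118 / 3.6 = 32.7778 m/s
TE = 3274000 / 32.7778
TE = 99884.7 N

99884.7


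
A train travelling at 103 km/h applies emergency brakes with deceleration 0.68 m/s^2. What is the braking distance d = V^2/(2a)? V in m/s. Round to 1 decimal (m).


Convert speed: V = 103 / 3.6 = 28.6111 m/s
V^2 = 818.5957
d = 818.5957 / (2 * 0.68)
d = 818.5957 / 1.36
d = 601.9 m

601.9


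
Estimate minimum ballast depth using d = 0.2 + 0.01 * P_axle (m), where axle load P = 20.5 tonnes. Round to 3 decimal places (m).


d = 0.2 + 0.01 * 20.5
d = 0.2 + 0.205
d = 0.405 m

0.405


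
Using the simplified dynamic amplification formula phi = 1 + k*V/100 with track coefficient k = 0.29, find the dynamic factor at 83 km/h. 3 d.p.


phi = 1 + k * V / 100
phi = 1 + 0.29 * 83 / 100
phi = 1 + 0.2407
phi = 1.241

1.241


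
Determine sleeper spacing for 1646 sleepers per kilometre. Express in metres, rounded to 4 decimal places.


Spacing = 1000 m / number of sleepers
Spacing = 1000 / 1646
Spacing = 0.6075 m

0.6075


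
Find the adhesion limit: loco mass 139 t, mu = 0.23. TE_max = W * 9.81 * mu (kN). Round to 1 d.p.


TE_max = W * g * mu
TE_max = 139 * 9.81 * 0.23
TE_max = 1363.59 * 0.23
TE_max = 313.6 kN

313.6


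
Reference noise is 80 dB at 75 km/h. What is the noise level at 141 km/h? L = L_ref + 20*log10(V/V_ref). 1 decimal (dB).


V/V_ref = 141 / 75 = 1.88
log10(1.88) = 0.274158
20 * 0.274158 = 5.4832
L = 80 + 5.4832 = 85.5 dB

85.5


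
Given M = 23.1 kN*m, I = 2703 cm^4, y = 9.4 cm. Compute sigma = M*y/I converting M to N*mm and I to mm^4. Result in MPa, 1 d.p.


Convert units:
M = 23.1 kN*m = 23100000 N*mm
y = 9.4 cm = 94 mm
I = 2703 cm^4 = 27030000 mm^4
sigma = 23100000 * 94 / 27030000
sigma = 80.3 MPa

80.3


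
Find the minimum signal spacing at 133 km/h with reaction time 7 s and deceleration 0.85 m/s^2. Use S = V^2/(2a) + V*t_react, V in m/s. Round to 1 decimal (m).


V = 133 / 3.6 = 36.9444 m/s
Braking distance = 36.9444^2 / (2*0.85) = 802.8776 m
Sighting distance = 36.9444 * 7 = 258.6111 m
S = 802.8776 + 258.6111 = 1061.5 m

1061.5


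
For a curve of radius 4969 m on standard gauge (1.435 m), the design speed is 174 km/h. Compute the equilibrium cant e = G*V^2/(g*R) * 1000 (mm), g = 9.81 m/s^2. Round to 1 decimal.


Convert speed: V = 174 / 3.6 = 48.3333 m/s
Apply formula: e = 1.435 * 48.3333^2 / (9.81 * 4969)
e = 1.435 * 2336.1111 / 48745.89
e = 0.068771 m = 68.8 mm

68.8


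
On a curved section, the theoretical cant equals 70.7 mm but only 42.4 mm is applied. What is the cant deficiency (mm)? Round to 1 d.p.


Cant deficiency = equilibrium cant - actual cant
CD = 70.7 - 42.4
CD = 28.3 mm

28.3


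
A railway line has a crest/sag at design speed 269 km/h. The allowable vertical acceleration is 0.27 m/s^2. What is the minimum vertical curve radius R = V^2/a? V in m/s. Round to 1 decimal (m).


Convert speed: V = 269 / 3.6 = 74.7222 m/s
V^2 = 5583.4105 m^2/s^2
R_v = 5583.4105 / 0.27
R_v = 20679.3 m

20679.3


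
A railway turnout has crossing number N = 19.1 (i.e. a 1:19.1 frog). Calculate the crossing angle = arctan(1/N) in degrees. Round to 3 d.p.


1/N = 1/19.1 = 0.052356
angle = arctan(0.052356) = 0.052308 rad
angle = 0.052308 * 180/pi = 2.997 degrees

2.997


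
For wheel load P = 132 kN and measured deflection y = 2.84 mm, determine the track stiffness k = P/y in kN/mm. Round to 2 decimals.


Track stiffness k = P / y
k = 132 / 2.84
k = 46.48 kN/mm

46.48


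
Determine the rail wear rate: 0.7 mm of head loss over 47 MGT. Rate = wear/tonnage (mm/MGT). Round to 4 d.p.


Wear rate = total wear / cumulative tonnage
Rate = 0.7 / 47
Rate = 0.0149 mm/MGT

0.0149


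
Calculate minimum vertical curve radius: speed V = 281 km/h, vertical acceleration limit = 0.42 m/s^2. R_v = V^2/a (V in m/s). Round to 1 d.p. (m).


Convert speed: V = 281 / 3.6 = 78.0556 m/s
V^2 = 6092.6698 m^2/s^2
R_v = 6092.6698 / 0.42
R_v = 14506.4 m

14506.4


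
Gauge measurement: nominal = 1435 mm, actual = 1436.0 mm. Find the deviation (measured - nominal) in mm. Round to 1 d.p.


Deviation = measured - nominal
Deviation = 1436.0 - 1435
Deviation = 1.0 mm

1.0


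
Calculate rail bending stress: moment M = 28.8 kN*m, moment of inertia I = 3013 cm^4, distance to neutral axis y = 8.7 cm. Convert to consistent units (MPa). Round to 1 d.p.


Convert units:
M = 28.8 kN*m = 28800000 N*mm
y = 8.7 cm = 87 mm
I = 3013 cm^4 = 30130000 mm^4
sigma = 28800000 * 87 / 30130000
sigma = 83.2 MPa

83.2


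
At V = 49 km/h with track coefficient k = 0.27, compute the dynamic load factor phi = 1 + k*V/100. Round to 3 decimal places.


phi = 1 + k * V / 100
phi = 1 + 0.27 * 49 / 100
phi = 1 + 0.1323
phi = 1.132

1.132


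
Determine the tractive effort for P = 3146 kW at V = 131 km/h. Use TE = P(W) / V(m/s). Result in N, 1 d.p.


Convert: P = 3146 kW = 3146000 W
V = 131 / 3.6 = 36.3889 m/s
TE = 3146000 / 36.3889
TE = 86455.0 N

86455.0


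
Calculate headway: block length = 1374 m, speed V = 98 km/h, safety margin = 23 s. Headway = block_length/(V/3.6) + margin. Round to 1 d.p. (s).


V = 98 / 3.6 = 27.2222 m/s
Block traversal time = 1374 / 27.2222 = 50.4735 s
Headway = 50.4735 + 23
Headway = 73.5 s

73.5


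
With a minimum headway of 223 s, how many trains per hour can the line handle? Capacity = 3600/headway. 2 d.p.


Capacity = 3600 / headway
Capacity = 3600 / 223
Capacity = 16.14 trains/hour

16.14


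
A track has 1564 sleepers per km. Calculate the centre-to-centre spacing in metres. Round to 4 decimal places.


Spacing = 1000 m / number of sleepers
Spacing = 1000 / 1564
Spacing = 0.6394 m

0.6394


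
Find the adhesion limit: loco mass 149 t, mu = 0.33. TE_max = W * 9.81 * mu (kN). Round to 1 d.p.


TE_max = W * g * mu
TE_max = 149 * 9.81 * 0.33
TE_max = 1461.69 * 0.33
TE_max = 482.4 kN

482.4


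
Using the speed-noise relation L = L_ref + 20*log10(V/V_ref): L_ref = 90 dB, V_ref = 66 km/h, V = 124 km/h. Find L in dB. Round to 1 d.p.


V/V_ref = 124 / 66 = 1.878788
log10(1.878788) = 0.273878
20 * 0.273878 = 5.4776
L = 90 + 5.4776 = 95.5 dB

95.5


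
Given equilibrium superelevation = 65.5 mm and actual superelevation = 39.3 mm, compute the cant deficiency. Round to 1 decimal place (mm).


Cant deficiency = equilibrium cant - actual cant
CD = 65.5 - 39.3
CD = 26.2 mm

26.2


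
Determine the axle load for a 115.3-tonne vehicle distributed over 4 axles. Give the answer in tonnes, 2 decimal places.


Load per axle = total weight / number of axles
Load = 115.3 / 4
Load = 28.83 tonnes

28.83


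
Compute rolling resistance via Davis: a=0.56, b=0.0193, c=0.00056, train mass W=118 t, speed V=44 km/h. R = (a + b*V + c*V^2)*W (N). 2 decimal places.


b*V = 0.0193 * 44 = 0.8492
c*V^2 = 0.00056 * 1936 = 1.08416
R_per_t = 0.56 + 0.8492 + 1.08416 = 2.49336 N/t
R_total = 2.49336 * 118 = 294.22 N

294.22


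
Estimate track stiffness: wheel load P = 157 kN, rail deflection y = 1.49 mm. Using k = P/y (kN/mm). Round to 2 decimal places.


Track stiffness k = P / y
k = 157 / 1.49
k = 105.37 kN/mm

105.37


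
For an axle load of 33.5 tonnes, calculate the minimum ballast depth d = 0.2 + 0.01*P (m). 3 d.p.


d = 0.2 + 0.01 * 33.5
d = 0.2 + 0.335
d = 0.535 m

0.535


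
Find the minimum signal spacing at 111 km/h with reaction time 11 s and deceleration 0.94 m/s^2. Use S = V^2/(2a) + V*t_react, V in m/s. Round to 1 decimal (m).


V = 111 / 3.6 = 30.8333 m/s
Braking distance = 30.8333^2 / (2*0.94) = 505.6885 m
Sighting distance = 30.8333 * 11 = 339.1667 m
S = 505.6885 + 339.1667 = 844.9 m

844.9


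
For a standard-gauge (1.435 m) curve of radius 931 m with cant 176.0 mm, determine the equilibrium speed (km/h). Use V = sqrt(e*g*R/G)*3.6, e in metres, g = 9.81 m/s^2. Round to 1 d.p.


Convert cant: e = 176.0 mm = 0.1760 m
V_ms = sqrt(0.1760 * 9.81 * 931 / 1.435)
V_ms = sqrt(1120.158439) = 33.4688 m/s
V = 33.4688 * 3.6 = 120.5 km/h

120.5


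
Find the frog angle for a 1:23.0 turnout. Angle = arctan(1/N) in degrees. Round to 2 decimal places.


1/N = 1/23.0 = 0.043478
angle = arctan(0.043478) = 0.043451 rad
angle = 0.043451 * 180/pi = 2.49 degrees

2.49


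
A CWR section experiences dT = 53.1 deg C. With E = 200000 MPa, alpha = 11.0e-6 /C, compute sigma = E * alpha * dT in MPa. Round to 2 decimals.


sigma = E * alpha * dT
sigma = 200000 * 11.0e-6 * 53.1
sigma = 2.2 * 53.1
sigma = 116.82 MPa

116.82


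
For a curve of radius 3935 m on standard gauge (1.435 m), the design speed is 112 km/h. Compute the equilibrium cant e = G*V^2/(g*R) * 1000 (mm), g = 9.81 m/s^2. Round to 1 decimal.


Convert speed: V = 112 / 3.6 = 31.1111 m/s
Apply formula: e = 1.435 * 31.1111^2 / (9.81 * 3935)
e = 1.435 * 967.9012 / 38602.35
e = 0.035981 m = 36.0 mm

36.0


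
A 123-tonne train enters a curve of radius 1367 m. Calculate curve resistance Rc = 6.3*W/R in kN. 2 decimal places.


Rc = 6.3 * W / R
Rc = 6.3 * 123 / 1367
Rc = 774.9 / 1367
Rc = 0.57 kN

0.57


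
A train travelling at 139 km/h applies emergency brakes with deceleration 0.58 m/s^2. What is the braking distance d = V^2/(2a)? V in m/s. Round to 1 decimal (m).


Convert speed: V = 139 / 3.6 = 38.6111 m/s
V^2 = 1490.8179
d = 1490.8179 / (2 * 0.58)
d = 1490.8179 / 1.16
d = 1285.2 m

1285.2


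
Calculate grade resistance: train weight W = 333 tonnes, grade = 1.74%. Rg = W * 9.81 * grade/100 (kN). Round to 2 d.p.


Rg = W * 9.81 * grade / 100
Rg = 333 * 9.81 * 1.74 / 100
Rg = 3266.73 * 0.0174
Rg = 56.84 kN

56.84


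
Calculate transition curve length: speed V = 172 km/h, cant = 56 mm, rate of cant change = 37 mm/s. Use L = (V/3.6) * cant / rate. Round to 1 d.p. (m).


Convert speed: V = 172 / 3.6 = 47.7778 m/s
L = 47.7778 * 56 / 37
L = 2675.5556 / 37
L = 72.3 m

72.3


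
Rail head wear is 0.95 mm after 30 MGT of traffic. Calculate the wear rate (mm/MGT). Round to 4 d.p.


Wear rate = total wear / cumulative tonnage
Rate = 0.95 / 30
Rate = 0.0317 mm/MGT

0.0317


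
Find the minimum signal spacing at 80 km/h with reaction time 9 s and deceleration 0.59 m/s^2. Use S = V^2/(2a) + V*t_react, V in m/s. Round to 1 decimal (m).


V = 80 / 3.6 = 22.2222 m/s
Braking distance = 22.2222^2 / (2*0.59) = 418.4976 m
Sighting distance = 22.2222 * 9 = 200.0 m
S = 418.4976 + 200.0 = 618.5 m

618.5


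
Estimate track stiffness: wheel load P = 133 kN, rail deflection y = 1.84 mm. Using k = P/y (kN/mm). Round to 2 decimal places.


Track stiffness k = P / y
k = 133 / 1.84
k = 72.28 kN/mm

72.28


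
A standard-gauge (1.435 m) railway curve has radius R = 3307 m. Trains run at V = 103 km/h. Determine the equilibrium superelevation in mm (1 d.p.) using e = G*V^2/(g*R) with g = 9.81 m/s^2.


Convert speed: V = 103 / 3.6 = 28.6111 m/s
Apply formula: e = 1.435 * 28.6111^2 / (9.81 * 3307)
e = 1.435 * 818.5957 / 32441.67
e = 0.036209 m = 36.2 mm

36.2


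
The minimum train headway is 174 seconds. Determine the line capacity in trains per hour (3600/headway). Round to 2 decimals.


Capacity = 3600 / headway
Capacity = 3600 / 174
Capacity = 20.69 trains/hour

20.69


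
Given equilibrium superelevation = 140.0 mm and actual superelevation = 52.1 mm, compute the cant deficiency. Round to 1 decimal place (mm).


Cant deficiency = equilibrium cant - actual cant
CD = 140.0 - 52.1
CD = 87.9 mm

87.9


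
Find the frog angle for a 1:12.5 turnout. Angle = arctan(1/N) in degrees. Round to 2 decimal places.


1/N = 1/12.5 = 0.08
angle = arctan(0.08) = 0.07983 rad
angle = 0.07983 * 180/pi = 4.57 degrees

4.57


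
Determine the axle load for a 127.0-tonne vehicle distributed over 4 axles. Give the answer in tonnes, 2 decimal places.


Load per axle = total weight / number of axles
Load = 127.0 / 4
Load = 31.75 tonnes

31.75


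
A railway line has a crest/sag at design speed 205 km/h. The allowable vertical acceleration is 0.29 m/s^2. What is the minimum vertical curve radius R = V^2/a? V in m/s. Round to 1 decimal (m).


Convert speed: V = 205 / 3.6 = 56.9444 m/s
V^2 = 3242.6698 m^2/s^2
R_v = 3242.6698 / 0.29
R_v = 11181.6 m

11181.6


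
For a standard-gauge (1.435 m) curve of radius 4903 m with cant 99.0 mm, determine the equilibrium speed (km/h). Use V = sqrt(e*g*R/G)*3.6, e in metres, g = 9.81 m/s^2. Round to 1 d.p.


Convert cant: e = 99.0 mm = 0.0990 m
V_ms = sqrt(0.0990 * 9.81 * 4903 / 1.435)
V_ms = sqrt(3318.288899) = 57.6046 m/s
V = 57.6046 * 3.6 = 207.4 km/h

207.4


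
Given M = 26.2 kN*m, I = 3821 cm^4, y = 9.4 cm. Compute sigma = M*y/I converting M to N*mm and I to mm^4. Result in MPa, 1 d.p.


Convert units:
M = 26.2 kN*m = 26200000 N*mm
y = 9.4 cm = 94 mm
I = 3821 cm^4 = 38210000 mm^4
sigma = 26200000 * 94 / 38210000
sigma = 64.5 MPa

64.5


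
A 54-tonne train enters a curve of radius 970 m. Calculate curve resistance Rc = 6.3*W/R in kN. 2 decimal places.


Rc = 6.3 * W / R
Rc = 6.3 * 54 / 970
Rc = 340.2 / 970
Rc = 0.35 kN

0.35


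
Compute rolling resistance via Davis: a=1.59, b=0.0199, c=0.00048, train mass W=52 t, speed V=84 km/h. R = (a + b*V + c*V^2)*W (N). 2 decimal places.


b*V = 0.0199 * 84 = 1.6716
c*V^2 = 0.00048 * 7056 = 3.38688
R_per_t = 1.59 + 1.6716 + 3.38688 = 6.64848 N/t
R_total = 6.64848 * 52 = 345.72 N

345.72


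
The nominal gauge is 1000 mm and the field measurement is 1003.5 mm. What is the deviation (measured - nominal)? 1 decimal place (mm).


Deviation = measured - nominal
Deviation = 1003.5 - 1000
Deviation = 3.5 mm

3.5


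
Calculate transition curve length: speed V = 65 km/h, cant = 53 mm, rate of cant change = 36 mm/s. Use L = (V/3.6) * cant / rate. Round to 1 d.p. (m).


Convert speed: V = 65 / 3.6 = 18.0556 m/s
L = 18.0556 * 53 / 36
L = 956.9444 / 36
L = 26.6 m

26.6


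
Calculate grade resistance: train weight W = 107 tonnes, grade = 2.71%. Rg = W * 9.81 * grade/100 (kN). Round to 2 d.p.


Rg = W * 9.81 * grade / 100
Rg = 107 * 9.81 * 2.71 / 100
Rg = 1049.67 * 0.0271
Rg = 28.45 kN

28.45


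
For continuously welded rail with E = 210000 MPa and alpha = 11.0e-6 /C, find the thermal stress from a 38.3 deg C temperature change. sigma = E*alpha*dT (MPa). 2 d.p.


sigma = E * alpha * dT
sigma = 210000 * 11.0e-6 * 38.3
sigma = 2.31 * 38.3
sigma = 88.47 MPa

88.47


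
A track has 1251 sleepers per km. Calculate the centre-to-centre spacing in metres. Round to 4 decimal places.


Spacing = 1000 m / number of sleepers
Spacing = 1000 / 1251
Spacing = 0.7994 m

0.7994


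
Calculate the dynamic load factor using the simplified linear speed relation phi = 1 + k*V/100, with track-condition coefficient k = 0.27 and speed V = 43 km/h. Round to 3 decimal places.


phi = 1 + k * V / 100
phi = 1 + 0.27 * 43 / 100
phi = 1 + 0.1161
phi = 1.116

1.116


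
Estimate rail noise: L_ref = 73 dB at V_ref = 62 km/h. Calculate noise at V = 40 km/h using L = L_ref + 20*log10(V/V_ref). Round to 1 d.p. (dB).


V/V_ref = 40 / 62 = 0.645161
log10(0.645161) = -0.190332
20 * -0.190332 = -3.8066
L = 73 + -3.8066 = 69.2 dB

69.2


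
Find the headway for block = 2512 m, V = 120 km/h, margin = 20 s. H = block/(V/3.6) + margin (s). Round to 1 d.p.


V = 120 / 3.6 = 33.3333 m/s
Block traversal time = 2512 / 33.3333 = 75.36 s
Headway = 75.36 + 20
Headway = 95.4 s

95.4


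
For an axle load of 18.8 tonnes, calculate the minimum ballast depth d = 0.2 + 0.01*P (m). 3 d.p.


d = 0.2 + 0.01 * 18.8
d = 0.2 + 0.188
d = 0.388 m

0.388


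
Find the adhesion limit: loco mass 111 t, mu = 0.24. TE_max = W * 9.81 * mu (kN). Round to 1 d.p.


TE_max = W * g * mu
TE_max = 111 * 9.81 * 0.24
TE_max = 1088.91 * 0.24
TE_max = 261.3 kN

261.3


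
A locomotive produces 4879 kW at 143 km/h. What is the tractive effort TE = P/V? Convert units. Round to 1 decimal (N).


Convert: P = 4879 kW = 4879000 W
V = 143 / 3.6 = 39.7222 m/s
TE = 4879000 / 39.7222
TE = 122828.0 N

122828.0


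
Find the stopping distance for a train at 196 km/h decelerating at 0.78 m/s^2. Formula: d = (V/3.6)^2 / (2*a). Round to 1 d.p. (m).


Convert speed: V = 196 / 3.6 = 54.4444 m/s
V^2 = 2964.1975
d = 2964.1975 / (2 * 0.78)
d = 2964.1975 / 1.56
d = 1900.1 m

1900.1


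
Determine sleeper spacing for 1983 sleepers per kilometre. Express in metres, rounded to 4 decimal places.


Spacing = 1000 m / number of sleepers
Spacing = 1000 / 1983
Spacing = 0.5043 m

0.5043


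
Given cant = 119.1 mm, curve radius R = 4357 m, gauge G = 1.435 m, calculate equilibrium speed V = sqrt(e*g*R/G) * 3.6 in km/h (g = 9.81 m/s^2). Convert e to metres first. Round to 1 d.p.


Convert cant: e = 119.1 mm = 0.1191 m
V_ms = sqrt(0.1191 * 9.81 * 4357 / 1.435)
V_ms = sqrt(3547.451183) = 59.5605 m/s
V = 59.5605 * 3.6 = 214.4 km/h

214.4


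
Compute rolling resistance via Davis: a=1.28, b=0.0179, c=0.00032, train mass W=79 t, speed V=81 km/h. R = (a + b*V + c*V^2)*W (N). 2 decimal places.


b*V = 0.0179 * 81 = 1.4499
c*V^2 = 0.00032 * 6561 = 2.09952
R_per_t = 1.28 + 1.4499 + 2.09952 = 4.82942 N/t
R_total = 4.82942 * 79 = 381.52 N

381.52


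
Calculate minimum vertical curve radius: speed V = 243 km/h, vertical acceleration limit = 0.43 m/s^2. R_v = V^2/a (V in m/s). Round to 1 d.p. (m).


Convert speed: V = 243 / 3.6 = 67.5 m/s
V^2 = 4556.25 m^2/s^2
R_v = 4556.25 / 0.43
R_v = 10595.9 m

10595.9


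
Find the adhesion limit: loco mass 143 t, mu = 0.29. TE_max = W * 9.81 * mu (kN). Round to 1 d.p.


TE_max = W * g * mu
TE_max = 143 * 9.81 * 0.29
TE_max = 1402.83 * 0.29
TE_max = 406.8 kN

406.8


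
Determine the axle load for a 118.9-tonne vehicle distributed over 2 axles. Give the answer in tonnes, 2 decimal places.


Load per axle = total weight / number of axles
Load = 118.9 / 2
Load = 59.45 tonnes

59.45


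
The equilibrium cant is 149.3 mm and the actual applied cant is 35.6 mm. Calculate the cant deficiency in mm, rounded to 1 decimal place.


Cant deficiency = equilibrium cant - actual cant
CD = 149.3 - 35.6
CD = 113.7 mm

113.7


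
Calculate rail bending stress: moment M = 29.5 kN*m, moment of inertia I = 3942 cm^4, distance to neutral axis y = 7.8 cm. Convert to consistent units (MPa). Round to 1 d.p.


Convert units:
M = 29.5 kN*m = 29500000 N*mm
y = 7.8 cm = 78 mm
I = 3942 cm^4 = 39420000 mm^4
sigma = 29500000 * 78 / 39420000
sigma = 58.4 MPa

58.4


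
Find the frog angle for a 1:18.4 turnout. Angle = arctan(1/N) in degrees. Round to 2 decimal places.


1/N = 1/18.4 = 0.054348
angle = arctan(0.054348) = 0.054294 rad
angle = 0.054294 * 180/pi = 3.11 degrees

3.11


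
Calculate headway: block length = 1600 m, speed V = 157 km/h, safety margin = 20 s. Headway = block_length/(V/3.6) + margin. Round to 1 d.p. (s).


V = 157 / 3.6 = 43.6111 m/s
Block traversal time = 1600 / 43.6111 = 36.6879 s
Headway = 36.6879 + 20
Headway = 56.7 s

56.7


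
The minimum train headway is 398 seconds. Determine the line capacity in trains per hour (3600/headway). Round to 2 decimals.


Capacity = 3600 / headway
Capacity = 3600 / 398
Capacity = 9.05 trains/hour

9.05


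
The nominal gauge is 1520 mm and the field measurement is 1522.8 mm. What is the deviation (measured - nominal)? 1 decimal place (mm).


Deviation = measured - nominal
Deviation = 1522.8 - 1520
Deviation = 2.8 mm

2.8


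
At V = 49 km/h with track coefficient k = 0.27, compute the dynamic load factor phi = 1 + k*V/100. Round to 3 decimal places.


phi = 1 + k * V / 100
phi = 1 + 0.27 * 49 / 100
phi = 1 + 0.1323
phi = 1.132

1.132


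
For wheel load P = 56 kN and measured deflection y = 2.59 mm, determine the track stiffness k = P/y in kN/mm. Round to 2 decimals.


Track stiffness k = P / y
k = 56 / 2.59
k = 21.62 kN/mm

21.62


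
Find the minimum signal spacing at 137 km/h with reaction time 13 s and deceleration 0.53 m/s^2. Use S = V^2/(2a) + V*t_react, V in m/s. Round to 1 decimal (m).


V = 137 / 3.6 = 38.0556 m/s
Braking distance = 38.0556^2 / (2*0.53) = 1366.2503 m
Sighting distance = 38.0556 * 13 = 494.7222 m
S = 1366.2503 + 494.7222 = 1861.0 m

1861.0


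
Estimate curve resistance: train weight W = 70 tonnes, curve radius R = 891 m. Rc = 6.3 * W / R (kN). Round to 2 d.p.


Rc = 6.3 * W / R
Rc = 6.3 * 70 / 891
Rc = 441.0 / 891
Rc = 0.49 kN

0.49


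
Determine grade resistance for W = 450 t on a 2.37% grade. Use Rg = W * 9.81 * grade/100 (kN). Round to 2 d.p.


Rg = W * 9.81 * grade / 100
Rg = 450 * 9.81 * 2.37 / 100
Rg = 4414.5 * 0.0237
Rg = 104.62 kN

104.62


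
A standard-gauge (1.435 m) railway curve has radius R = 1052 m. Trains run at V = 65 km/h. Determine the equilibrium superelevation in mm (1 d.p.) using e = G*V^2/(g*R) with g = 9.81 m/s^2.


Convert speed: V = 65 / 3.6 = 18.0556 m/s
Apply formula: e = 1.435 * 18.0556^2 / (9.81 * 1052)
e = 1.435 * 326.0031 / 10320.12
e = 0.04533 m = 45.3 mm

45.3


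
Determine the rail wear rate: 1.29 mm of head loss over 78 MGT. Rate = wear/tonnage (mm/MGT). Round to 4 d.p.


Wear rate = total wear / cumulative tonnage
Rate = 1.29 / 78
Rate = 0.0165 mm/MGT

0.0165


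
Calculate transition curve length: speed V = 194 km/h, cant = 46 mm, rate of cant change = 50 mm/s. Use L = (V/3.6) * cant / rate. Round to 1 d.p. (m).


Convert speed: V = 194 / 3.6 = 53.8889 m/s
L = 53.8889 * 46 / 50
L = 2478.8889 / 50
L = 49.6 m

49.6


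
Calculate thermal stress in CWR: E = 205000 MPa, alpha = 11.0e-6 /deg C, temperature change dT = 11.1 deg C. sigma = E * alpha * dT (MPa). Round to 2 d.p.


sigma = E * alpha * dT
sigma = 205000 * 11.0e-6 * 11.1
sigma = 2.255 * 11.1
sigma = 25.03 MPa

25.03


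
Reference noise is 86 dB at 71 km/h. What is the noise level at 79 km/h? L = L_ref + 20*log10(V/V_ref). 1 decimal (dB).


V/V_ref = 79 / 71 = 1.112676
log10(1.112676) = 0.046369
20 * 0.046369 = 0.9274
L = 86 + 0.9274 = 86.9 dB

86.9


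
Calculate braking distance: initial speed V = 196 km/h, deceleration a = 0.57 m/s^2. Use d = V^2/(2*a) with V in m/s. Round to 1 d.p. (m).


Convert speed: V = 196 / 3.6 = 54.4444 m/s
V^2 = 2964.1975
d = 2964.1975 / (2 * 0.57)
d = 2964.1975 / 1.14
d = 2600.2 m

2600.2


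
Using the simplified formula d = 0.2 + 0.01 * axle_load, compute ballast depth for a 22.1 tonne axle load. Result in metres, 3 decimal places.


d = 0.2 + 0.01 * 22.1
d = 0.2 + 0.221
d = 0.421 m

0.421


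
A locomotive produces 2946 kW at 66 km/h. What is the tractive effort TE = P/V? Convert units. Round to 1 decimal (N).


Convert: P = 2946 kW = 2946000 W
V = 66 / 3.6 = 18.3333 m/s
TE = 2946000 / 18.3333
TE = 160690.9 N

160690.9


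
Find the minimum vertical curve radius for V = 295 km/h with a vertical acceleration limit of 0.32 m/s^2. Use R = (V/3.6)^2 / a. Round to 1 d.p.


Convert speed: V = 295 / 3.6 = 81.9444 m/s
V^2 = 6714.892 m^2/s^2
R_v = 6714.892 / 0.32
R_v = 20984.0 m

20984.0


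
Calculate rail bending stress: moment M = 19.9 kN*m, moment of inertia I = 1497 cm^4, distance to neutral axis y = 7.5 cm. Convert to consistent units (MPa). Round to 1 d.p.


Convert units:
M = 19.9 kN*m = 19900000 N*mm
y = 7.5 cm = 75 mm
I = 1497 cm^4 = 14970000 mm^4
sigma = 19900000 * 75 / 14970000
sigma = 99.7 MPa

99.7


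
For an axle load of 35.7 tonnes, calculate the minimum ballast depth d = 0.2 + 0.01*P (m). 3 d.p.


d = 0.2 + 0.01 * 35.7
d = 0.2 + 0.357
d = 0.557 m

0.557


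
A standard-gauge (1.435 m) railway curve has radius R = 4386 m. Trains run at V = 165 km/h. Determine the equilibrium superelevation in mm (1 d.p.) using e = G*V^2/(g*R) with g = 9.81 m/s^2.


Convert speed: V = 165 / 3.6 = 45.8333 m/s
Apply formula: e = 1.435 * 45.8333^2 / (9.81 * 4386)
e = 1.435 * 2100.6944 / 43026.66
e = 0.070061 m = 70.1 mm

70.1


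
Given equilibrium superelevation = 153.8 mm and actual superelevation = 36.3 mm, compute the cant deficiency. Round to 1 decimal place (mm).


Cant deficiency = equilibrium cant - actual cant
CD = 153.8 - 36.3
CD = 117.5 mm

117.5


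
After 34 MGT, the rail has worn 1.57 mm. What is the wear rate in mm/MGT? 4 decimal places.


Wear rate = total wear / cumulative tonnage
Rate = 1.57 / 34
Rate = 0.0462 mm/MGT

0.0462


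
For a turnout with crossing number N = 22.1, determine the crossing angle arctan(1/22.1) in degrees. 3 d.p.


1/N = 1/22.1 = 0.045249
angle = arctan(0.045249) = 0.045218 rad
angle = 0.045218 * 180/pi = 2.591 degrees

2.591


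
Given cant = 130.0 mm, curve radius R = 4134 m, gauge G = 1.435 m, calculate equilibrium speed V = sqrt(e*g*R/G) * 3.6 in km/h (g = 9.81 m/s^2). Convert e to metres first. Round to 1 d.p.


Convert cant: e = 130.0 mm = 0.1300 m
V_ms = sqrt(0.1300 * 9.81 * 4134 / 1.435)
V_ms = sqrt(3673.930453) = 60.613 m/s
V = 60.613 * 3.6 = 218.2 km/h

218.2


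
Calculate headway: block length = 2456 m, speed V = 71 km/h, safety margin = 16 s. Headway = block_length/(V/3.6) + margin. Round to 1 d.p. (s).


V = 71 / 3.6 = 19.7222 m/s
Block traversal time = 2456 / 19.7222 = 124.5296 s
Headway = 124.5296 + 16
Headway = 140.5 s

140.5


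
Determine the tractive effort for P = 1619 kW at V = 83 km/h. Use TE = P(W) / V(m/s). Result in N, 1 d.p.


Convert: P = 1619 kW = 1619000 W
V = 83 / 3.6 = 23.0556 m/s
TE = 1619000 / 23.0556
TE = 70221.7 N

70221.7


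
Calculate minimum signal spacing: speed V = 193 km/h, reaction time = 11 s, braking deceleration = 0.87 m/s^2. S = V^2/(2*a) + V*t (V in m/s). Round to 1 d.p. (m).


V = 193 / 3.6 = 53.6111 m/s
Braking distance = 53.6111^2 / (2*0.87) = 1651.8111 m
Sighting distance = 53.6111 * 11 = 589.7222 m
S = 1651.8111 + 589.7222 = 2241.5 m

2241.5


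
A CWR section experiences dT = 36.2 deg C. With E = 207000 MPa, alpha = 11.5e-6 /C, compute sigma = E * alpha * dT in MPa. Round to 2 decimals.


sigma = E * alpha * dT
sigma = 207000 * 11.5e-6 * 36.2
sigma = 2.3805 * 36.2
sigma = 86.17 MPa

86.17


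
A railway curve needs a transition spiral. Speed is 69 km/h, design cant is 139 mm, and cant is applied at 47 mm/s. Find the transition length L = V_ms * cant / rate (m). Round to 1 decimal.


Convert speed: V = 69 / 3.6 = 19.1667 m/s
L = 19.1667 * 139 / 47
L = 2664.1667 / 47
L = 56.7 m

56.7


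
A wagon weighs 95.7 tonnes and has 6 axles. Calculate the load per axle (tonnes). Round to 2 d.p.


Load per axle = total weight / number of axles
Load = 95.7 / 6
Load = 15.95 tonnes

15.95


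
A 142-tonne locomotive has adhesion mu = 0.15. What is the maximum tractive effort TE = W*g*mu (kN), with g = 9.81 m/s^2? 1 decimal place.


TE_max = W * g * mu
TE_max = 142 * 9.81 * 0.15
TE_max = 1393.02 * 0.15
TE_max = 209.0 kN

209.0


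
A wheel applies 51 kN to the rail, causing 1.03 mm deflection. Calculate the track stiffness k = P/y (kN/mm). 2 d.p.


Track stiffness k = P / y
k = 51 / 1.03
k = 49.51 kN/mm

49.51


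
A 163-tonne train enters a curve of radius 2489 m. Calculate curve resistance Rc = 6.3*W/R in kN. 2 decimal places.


Rc = 6.3 * W / R
Rc = 6.3 * 163 / 2489
Rc = 1026.9 / 2489
Rc = 0.41 kN

0.41


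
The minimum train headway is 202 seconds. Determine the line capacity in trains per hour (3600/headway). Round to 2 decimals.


Capacity = 3600 / headway
Capacity = 3600 / 202
Capacity = 17.82 trains/hour

17.82


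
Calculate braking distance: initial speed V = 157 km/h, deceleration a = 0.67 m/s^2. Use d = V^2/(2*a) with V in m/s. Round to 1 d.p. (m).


Convert speed: V = 157 / 3.6 = 43.6111 m/s
V^2 = 1901.929
d = 1901.929 / (2 * 0.67)
d = 1901.929 / 1.34
d = 1419.4 m

1419.4


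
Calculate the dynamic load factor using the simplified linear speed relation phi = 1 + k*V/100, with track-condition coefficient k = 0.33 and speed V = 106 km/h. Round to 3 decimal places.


phi = 1 + k * V / 100
phi = 1 + 0.33 * 106 / 100
phi = 1 + 0.3498
phi = 1.350

1.350


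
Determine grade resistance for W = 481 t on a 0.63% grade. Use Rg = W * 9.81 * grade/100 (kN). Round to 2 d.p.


Rg = W * 9.81 * grade / 100
Rg = 481 * 9.81 * 0.63 / 100
Rg = 4718.61 * 0.0063
Rg = 29.73 kN

29.73


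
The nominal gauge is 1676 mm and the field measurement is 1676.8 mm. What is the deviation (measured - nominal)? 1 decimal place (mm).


Deviation = measured - nominal
Deviation = 1676.8 - 1676
Deviation = 0.8 mm

0.8


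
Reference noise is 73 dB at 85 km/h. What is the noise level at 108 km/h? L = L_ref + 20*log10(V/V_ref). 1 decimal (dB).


V/V_ref = 108 / 85 = 1.270588
log10(1.270588) = 0.104005
20 * 0.104005 = 2.0801
L = 73 + 2.0801 = 75.1 dB

75.1


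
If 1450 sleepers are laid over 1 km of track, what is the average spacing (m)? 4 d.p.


Spacing = 1000 m / number of sleepers
Spacing = 1000 / 1450
Spacing = 0.6897 m

0.6897


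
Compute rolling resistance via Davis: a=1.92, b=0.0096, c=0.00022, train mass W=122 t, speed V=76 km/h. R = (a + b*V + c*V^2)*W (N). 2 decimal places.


b*V = 0.0096 * 76 = 0.7296
c*V^2 = 0.00022 * 5776 = 1.27072
R_per_t = 1.92 + 0.7296 + 1.27072 = 3.92032 N/t
R_total = 3.92032 * 122 = 478.28 N

478.28


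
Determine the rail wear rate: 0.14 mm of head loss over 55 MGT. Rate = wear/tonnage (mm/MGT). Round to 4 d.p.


Wear rate = total wear / cumulative tonnage
Rate = 0.14 / 55
Rate = 0.0025 mm/MGT

0.0025


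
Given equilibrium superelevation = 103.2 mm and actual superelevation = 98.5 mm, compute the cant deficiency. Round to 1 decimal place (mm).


Cant deficiency = equilibrium cant - actual cant
CD = 103.2 - 98.5
CD = 4.7 mm

4.7


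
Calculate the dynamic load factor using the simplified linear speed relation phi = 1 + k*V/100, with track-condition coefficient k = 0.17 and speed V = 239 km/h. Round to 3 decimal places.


phi = 1 + k * V / 100
phi = 1 + 0.17 * 239 / 100
phi = 1 + 0.4063
phi = 1.406

1.406


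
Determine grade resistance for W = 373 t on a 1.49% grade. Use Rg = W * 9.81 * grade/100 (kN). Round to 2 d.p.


Rg = W * 9.81 * grade / 100
Rg = 373 * 9.81 * 1.49 / 100
Rg = 3659.13 * 0.0149
Rg = 54.52 kN

54.52


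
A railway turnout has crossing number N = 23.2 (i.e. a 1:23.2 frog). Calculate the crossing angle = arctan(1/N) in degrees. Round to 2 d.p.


1/N = 1/23.2 = 0.043103
angle = arctan(0.043103) = 0.043077 rad
angle = 0.043077 * 180/pi = 2.47 degrees

2.47


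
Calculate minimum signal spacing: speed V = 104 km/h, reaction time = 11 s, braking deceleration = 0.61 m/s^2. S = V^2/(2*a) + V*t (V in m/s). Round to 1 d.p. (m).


V = 104 / 3.6 = 28.8889 m/s
Braking distance = 28.8889^2 / (2*0.61) = 684.0721 m
Sighting distance = 28.8889 * 11 = 317.7778 m
S = 684.0721 + 317.7778 = 1001.8 m

1001.8


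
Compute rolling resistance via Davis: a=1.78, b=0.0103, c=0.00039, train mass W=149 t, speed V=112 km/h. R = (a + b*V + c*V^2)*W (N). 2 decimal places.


b*V = 0.0103 * 112 = 1.1536
c*V^2 = 0.00039 * 12544 = 4.89216
R_per_t = 1.78 + 1.1536 + 4.89216 = 7.82576 N/t
R_total = 7.82576 * 149 = 1166.04 N

1166.04


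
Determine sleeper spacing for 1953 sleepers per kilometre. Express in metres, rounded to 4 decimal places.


Spacing = 1000 m / number of sleepers
Spacing = 1000 / 1953
Spacing = 0.5120 m

0.5120


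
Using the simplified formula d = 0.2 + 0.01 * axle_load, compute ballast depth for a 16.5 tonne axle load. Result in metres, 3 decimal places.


d = 0.2 + 0.01 * 16.5
d = 0.2 + 0.165
d = 0.365 m

0.365


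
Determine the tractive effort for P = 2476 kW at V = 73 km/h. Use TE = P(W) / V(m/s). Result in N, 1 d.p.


Convert: P = 2476 kW = 2476000 W
V = 73 / 3.6 = 20.2778 m/s
TE = 2476000 / 20.2778
TE = 122104.1 N

122104.1


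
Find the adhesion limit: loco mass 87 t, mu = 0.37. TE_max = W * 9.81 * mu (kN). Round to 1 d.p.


TE_max = W * g * mu
TE_max = 87 * 9.81 * 0.37
TE_max = 853.47 * 0.37
TE_max = 315.8 kN

315.8


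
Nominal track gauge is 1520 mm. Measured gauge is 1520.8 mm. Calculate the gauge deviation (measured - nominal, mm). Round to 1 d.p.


Deviation = measured - nominal
Deviation = 1520.8 - 1520
Deviation = 0.8 mm

0.8


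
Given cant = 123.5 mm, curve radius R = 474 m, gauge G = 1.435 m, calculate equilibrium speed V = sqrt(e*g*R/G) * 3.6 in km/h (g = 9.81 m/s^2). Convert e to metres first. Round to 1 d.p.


Convert cant: e = 123.5 mm = 0.1235 m
V_ms = sqrt(0.1235 * 9.81 * 474 / 1.435)
V_ms = sqrt(400.186474) = 20.0047 m/s
V = 20.0047 * 3.6 = 72.0 km/h

72.0


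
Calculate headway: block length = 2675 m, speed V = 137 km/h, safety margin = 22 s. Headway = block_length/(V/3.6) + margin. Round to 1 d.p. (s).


V = 137 / 3.6 = 38.0556 m/s
Block traversal time = 2675 / 38.0556 = 70.292 s
Headway = 70.292 + 22
Headway = 92.3 s

92.3


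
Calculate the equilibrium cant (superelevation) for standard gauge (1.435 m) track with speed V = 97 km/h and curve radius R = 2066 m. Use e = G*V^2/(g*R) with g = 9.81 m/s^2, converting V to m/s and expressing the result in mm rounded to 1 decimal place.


Convert speed: V = 97 / 3.6 = 26.9444 m/s
Apply formula: e = 1.435 * 26.9444^2 / (9.81 * 2066)
e = 1.435 * 726.0031 / 20267.46
e = 0.051403 m = 51.4 mm

51.4


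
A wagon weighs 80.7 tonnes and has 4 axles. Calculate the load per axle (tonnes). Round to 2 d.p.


Load per axle = total weight / number of axles
Load = 80.7 / 4
Load = 20.18 tonnes

20.18


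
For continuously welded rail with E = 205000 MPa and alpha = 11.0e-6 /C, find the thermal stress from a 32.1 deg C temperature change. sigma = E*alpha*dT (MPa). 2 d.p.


sigma = E * alpha * dT
sigma = 205000 * 11.0e-6 * 32.1
sigma = 2.255 * 32.1
sigma = 72.39 MPa

72.39


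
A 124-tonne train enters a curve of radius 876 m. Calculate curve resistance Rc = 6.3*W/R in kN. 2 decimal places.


Rc = 6.3 * W / R
Rc = 6.3 * 124 / 876
Rc = 781.2 / 876
Rc = 0.89 kN

0.89


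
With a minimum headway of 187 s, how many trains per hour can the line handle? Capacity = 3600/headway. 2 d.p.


Capacity = 3600 / headway
Capacity = 3600 / 187
Capacity = 19.25 trains/hour

19.25


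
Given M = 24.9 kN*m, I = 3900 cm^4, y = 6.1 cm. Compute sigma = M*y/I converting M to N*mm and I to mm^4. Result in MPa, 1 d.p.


Convert units:
M = 24.9 kN*m = 24900000 N*mm
y = 6.1 cm = 61 mm
I = 3900 cm^4 = 39000000 mm^4
sigma = 24900000 * 61 / 39000000
sigma = 38.9 MPa

38.9


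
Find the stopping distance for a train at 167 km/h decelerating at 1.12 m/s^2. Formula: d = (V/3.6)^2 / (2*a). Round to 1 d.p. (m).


Convert speed: V = 167 / 3.6 = 46.3889 m/s
V^2 = 2151.929
d = 2151.929 / (2 * 1.12)
d = 2151.929 / 2.24
d = 960.7 m

960.7


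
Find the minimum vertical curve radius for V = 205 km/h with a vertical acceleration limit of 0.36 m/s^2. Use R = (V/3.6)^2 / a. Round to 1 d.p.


Convert speed: V = 205 / 3.6 = 56.9444 m/s
V^2 = 3242.6698 m^2/s^2
R_v = 3242.6698 / 0.36
R_v = 9007.4 m

9007.4


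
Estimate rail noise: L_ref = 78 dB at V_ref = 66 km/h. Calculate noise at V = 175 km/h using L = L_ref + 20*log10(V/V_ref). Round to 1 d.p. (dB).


V/V_ref = 175 / 66 = 2.651515
log10(2.651515) = 0.423494
20 * 0.423494 = 8.4699
L = 78 + 8.4699 = 86.5 dB

86.5


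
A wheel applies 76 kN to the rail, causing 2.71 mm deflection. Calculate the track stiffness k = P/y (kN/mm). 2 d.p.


Track stiffness k = P / y
k = 76 / 2.71
k = 28.04 kN/mm

28.04


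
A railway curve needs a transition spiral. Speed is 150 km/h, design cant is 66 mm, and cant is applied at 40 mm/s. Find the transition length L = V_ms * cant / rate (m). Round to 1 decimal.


Convert speed: V = 150 / 3.6 = 41.6667 m/s
L = 41.6667 * 66 / 40
L = 2750.0 / 40
L = 68.8 m

68.8


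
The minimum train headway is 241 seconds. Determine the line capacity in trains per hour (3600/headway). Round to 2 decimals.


Capacity = 3600 / headway
Capacity = 3600 / 241
Capacity = 14.94 trains/hour

14.94


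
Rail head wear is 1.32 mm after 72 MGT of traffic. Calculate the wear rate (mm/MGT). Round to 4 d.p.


Wear rate = total wear / cumulative tonnage
Rate = 1.32 / 72
Rate = 0.0183 mm/MGT

0.0183


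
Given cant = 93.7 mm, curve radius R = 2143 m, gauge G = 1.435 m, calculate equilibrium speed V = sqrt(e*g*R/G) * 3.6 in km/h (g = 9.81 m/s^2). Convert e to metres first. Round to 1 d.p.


Convert cant: e = 93.7 mm = 0.0937 m
V_ms = sqrt(0.0937 * 9.81 * 2143 / 1.435)
V_ms = sqrt(1372.710224) = 37.0501 m/s
V = 37.0501 * 3.6 = 133.4 km/h

133.4


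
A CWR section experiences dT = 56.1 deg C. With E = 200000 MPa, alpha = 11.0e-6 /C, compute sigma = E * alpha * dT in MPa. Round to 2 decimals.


sigma = E * alpha * dT
sigma = 200000 * 11.0e-6 * 56.1
sigma = 2.2 * 56.1
sigma = 123.42 MPa

123.42


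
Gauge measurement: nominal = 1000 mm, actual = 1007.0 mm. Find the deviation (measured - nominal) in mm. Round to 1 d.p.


Deviation = measured - nominal
Deviation = 1007.0 - 1000
Deviation = 7.0 mm

7.0


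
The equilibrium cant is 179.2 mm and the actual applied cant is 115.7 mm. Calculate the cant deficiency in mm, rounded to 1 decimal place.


Cant deficiency = equilibrium cant - actual cant
CD = 179.2 - 115.7
CD = 63.5 mm

63.5


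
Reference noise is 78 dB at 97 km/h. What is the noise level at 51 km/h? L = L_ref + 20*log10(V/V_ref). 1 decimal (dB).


V/V_ref = 51 / 97 = 0.525773
log10(0.525773) = -0.279202
20 * -0.279202 = -5.584
L = 78 + -5.584 = 72.4 dB

72.4
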